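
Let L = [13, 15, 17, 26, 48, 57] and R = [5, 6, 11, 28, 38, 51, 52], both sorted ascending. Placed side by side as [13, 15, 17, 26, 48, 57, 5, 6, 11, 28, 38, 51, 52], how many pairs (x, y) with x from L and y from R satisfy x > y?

24 split inversions

For each element r of the right run, count left-run elements greater than r:
r = 5: 13, 15, 17, 26, 48, 57 → 6
r = 6: 13, 15, 17, 26, 48, 57 → 6
r = 11: 13, 15, 17, 26, 48, 57 → 6
r = 28: 48, 57 → 2
r = 38: 48, 57 → 2
r = 51: 57 → 1
r = 52: 57 → 1
Cross-inversions: 6 + 6 + 6 + 2 + 2 + 1 + 1 = 24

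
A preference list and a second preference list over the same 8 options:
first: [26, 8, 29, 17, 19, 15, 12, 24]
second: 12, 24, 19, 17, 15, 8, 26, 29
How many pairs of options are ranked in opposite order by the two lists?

Assign each item its position (1..8) in the first ordering, then rewrite the second ordering as that position sequence:
positions: 26→1, 8→2, 29→3, 17→4, 19→5, 15→6, 12→7, 24→8
second ordering as positions: [7, 8, 5, 4, 6, 2, 1, 3]
Discordant pairs = inversions in this position sequence.
7: 5, 4, 6, 2, 1, 3 → 6
8: 5, 4, 6, 2, 1, 3 → 6
5: 4, 2, 1, 3 → 4
4: 2, 1, 3 → 3
6: 2, 1, 3 → 3
2: 1 → 1
1: 0
3: 0
Total: 6 + 6 + 4 + 3 + 3 + 1 + 0 + 0 = 23

Pairs: 23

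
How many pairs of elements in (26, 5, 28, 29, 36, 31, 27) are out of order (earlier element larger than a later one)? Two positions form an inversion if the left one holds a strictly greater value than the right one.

6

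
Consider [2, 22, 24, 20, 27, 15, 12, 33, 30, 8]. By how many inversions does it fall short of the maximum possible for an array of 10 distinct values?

25

Maximum inversions for 10 distinct elements is C(10, 2) = 10·9/2 = 45.
Current inversions — for each element, count later smaller elements:
2: 0
22: 4
24: 4
20: 3
27: 3
15: 2
12: 1
33: 2
30: 1
8: 0
Current total: 0 + 4 + 4 + 3 + 3 + 2 + 1 + 2 + 1 + 0 = 20
Shortfall: 45 − 20 = 25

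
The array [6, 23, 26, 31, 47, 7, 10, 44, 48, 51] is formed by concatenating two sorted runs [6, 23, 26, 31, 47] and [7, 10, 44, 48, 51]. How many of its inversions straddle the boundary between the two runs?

Count, for every r in R, how many entries of L exceed r:
r = 7: 23, 26, 31, 47 → 4
r = 10: 23, 26, 31, 47 → 4
r = 44: 47 → 1
r = 48: none → 0
r = 51: none → 0
Cross-inversions: 4 + 4 + 1 + 0 + 0 = 9

Split inversions: 9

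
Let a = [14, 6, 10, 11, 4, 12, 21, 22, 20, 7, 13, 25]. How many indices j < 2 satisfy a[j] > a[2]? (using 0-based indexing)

The element at index 2 is 10.
Elements before it: 14, 6
Those larger than 10: 14

1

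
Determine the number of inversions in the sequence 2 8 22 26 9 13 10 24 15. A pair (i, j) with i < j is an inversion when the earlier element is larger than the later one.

11

Sweep left to right; for each value list the smaller values that follow it:
2 → none → 0
8 → none → 0
22 → 9, 13, 10, 15 → 4
26 → 9, 13, 10, 24, 15 → 5
9 → none → 0
13 → 10 → 1
10 → none → 0
24 → 15 → 1
15 → none → 0
Sum: 0 + 0 + 4 + 5 + 0 + 1 + 0 + 1 + 0 = 11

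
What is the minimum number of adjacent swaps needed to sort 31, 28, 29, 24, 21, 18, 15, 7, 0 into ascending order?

35

The minimum number of adjacent swaps to sort an array equals its inversion count, since every such swap removes exactly one inversion.
Count inversions — for each element, later elements that are smaller:
31: 28, 29, 24, 21, 18, 15, 7, 0 → 8
28: 24, 21, 18, 15, 7, 0 → 6
29: 24, 21, 18, 15, 7, 0 → 6
24: 21, 18, 15, 7, 0 → 5
21: 18, 15, 7, 0 → 4
18: 15, 7, 0 → 3
15: 7, 0 → 2
7: 0 → 1
0: none → 0
Total inversions: 8 + 6 + 6 + 5 + 4 + 3 + 2 + 1 + 0 = 35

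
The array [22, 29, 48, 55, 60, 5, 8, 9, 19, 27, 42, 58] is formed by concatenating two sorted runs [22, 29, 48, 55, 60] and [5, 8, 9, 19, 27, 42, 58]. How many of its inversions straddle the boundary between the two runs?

Count, for every r in R, how many entries of L exceed r:
r = 5: 22, 29, 48, 55, 60 → 5
r = 8: 22, 29, 48, 55, 60 → 5
r = 9: 22, 29, 48, 55, 60 → 5
r = 19: 22, 29, 48, 55, 60 → 5
r = 27: 29, 48, 55, 60 → 4
r = 42: 48, 55, 60 → 3
r = 58: 60 → 1
Cross-inversions: 5 + 5 + 5 + 5 + 4 + 3 + 1 = 28

28 split inversions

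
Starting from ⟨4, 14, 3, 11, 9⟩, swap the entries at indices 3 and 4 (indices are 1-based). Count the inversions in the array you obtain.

6 inversions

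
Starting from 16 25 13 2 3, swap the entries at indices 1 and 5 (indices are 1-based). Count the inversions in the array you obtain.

5

Positions 1 and 5 hold 16 and 3; after swapping, the array is [3, 25, 13, 2, 16].
Sweep left to right; for each value list the smaller values that follow it:
3: 1
25: 3
13: 1
2: 0
16: 0
Sum: 1 + 3 + 1 + 0 + 0 = 5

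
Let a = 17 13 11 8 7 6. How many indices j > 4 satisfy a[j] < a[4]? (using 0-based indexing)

1

The element at index 4 is 7.
Elements after it: 6
Those smaller than 7: 6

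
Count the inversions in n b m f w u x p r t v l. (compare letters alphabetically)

Inversions: 25

For each element, count later entries that are smaller:
n: 4
b: 0
m: 2
f: 0
w: 6
u: 4
x: 5
p: 1
r: 1
t: 1
v: 1
l: 0
Sum: 4 + 0 + 2 + 0 + 6 + 4 + 5 + 1 + 1 + 1 + 1 + 0 = 25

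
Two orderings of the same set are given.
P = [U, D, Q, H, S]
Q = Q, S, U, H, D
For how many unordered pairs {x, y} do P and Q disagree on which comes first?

6

Assign each item its position (1..5) in the first ordering, then rewrite the second ordering as that position sequence:
positions: U→1, D→2, Q→3, H→4, S→5
second ordering as positions: [3, 5, 1, 4, 2]
Discordant pairs = inversions in this position sequence.
3: 1, 2 → 2
5: 1, 4, 2 → 3
1: 0
4: 2 → 1
2: 0
Total: 2 + 3 + 0 + 1 + 0 = 6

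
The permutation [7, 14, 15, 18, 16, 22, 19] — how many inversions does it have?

There are 2 inversions.

For each element, count later entries that are smaller:
7 → none → 0
14 → none → 0
15 → none → 0
18 → 16 → 1
16 → none → 0
22 → 19 → 1
19 → none → 0
Sum: 0 + 0 + 0 + 1 + 0 + 1 + 0 = 2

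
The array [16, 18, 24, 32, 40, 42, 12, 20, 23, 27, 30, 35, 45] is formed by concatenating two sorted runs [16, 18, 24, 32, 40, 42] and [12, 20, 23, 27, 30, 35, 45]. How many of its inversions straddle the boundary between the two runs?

22

Take each right-half value and tally the left-half values above it:
r = 12: 16, 18, 24, 32, 40, 42 → 6
r = 20: 24, 32, 40, 42 → 4
r = 23: 24, 32, 40, 42 → 4
r = 27: 32, 40, 42 → 3
r = 30: 32, 40, 42 → 3
r = 35: 40, 42 → 2
r = 45: none → 0
Cross-inversions: 6 + 4 + 4 + 3 + 3 + 2 + 0 = 22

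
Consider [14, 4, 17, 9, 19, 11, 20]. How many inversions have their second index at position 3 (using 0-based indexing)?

The element at index 3 is 9.
Elements before it: 14, 4, 17
Those larger than 9: 14, 17

2 such elements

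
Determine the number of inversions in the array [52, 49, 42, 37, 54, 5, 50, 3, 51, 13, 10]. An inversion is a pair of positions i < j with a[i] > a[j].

37 inversions

Element-by-element contributions:
52 → 49, 42, 37, 5, 50, 3, 51, 13, 10 → 9
49 → 42, 37, 5, 3, 13, 10 → 6
42 → 37, 5, 3, 13, 10 → 5
37 → 5, 3, 13, 10 → 4
54 → 5, 50, 3, 51, 13, 10 → 6
5 → 3 → 1
50 → 3, 13, 10 → 3
3 → none → 0
51 → 13, 10 → 2
13 → 10 → 1
10 → none → 0
Sum: 9 + 6 + 5 + 4 + 6 + 1 + 3 + 0 + 2 + 1 + 0 = 37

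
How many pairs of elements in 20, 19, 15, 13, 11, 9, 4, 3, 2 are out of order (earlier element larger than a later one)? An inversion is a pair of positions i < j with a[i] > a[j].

Count, for each position, how many later elements it exceeds:
20 → 19, 15, 13, 11, 9, 4, 3, 2 → 8
19 → 15, 13, 11, 9, 4, 3, 2 → 7
15 → 13, 11, 9, 4, 3, 2 → 6
13 → 11, 9, 4, 3, 2 → 5
11 → 9, 4, 3, 2 → 4
9 → 4, 3, 2 → 3
4 → 3, 2 → 2
3 → 2 → 1
2 → none → 0
Sum: 8 + 7 + 6 + 5 + 4 + 3 + 2 + 1 + 0 = 36

36 inversions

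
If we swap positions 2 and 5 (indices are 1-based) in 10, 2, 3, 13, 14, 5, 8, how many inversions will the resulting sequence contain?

13 inversions

Positions 2 and 5 hold 2 and 14; after swapping, the array is [10, 14, 3, 13, 2, 5, 8].
For each element, count later entries that are smaller:
10 → 3, 2, 5, 8 → 4
14 → 3, 13, 2, 5, 8 → 5
3 → 2 → 1
13 → 2, 5, 8 → 3
2 → none → 0
5 → none → 0
8 → none → 0
Sum: 4 + 5 + 1 + 3 + 0 + 0 + 0 = 13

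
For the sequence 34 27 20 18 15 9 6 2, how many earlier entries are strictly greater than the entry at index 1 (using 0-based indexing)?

1

The element at index 1 is 27.
Elements before it: 34
Those larger than 27: 34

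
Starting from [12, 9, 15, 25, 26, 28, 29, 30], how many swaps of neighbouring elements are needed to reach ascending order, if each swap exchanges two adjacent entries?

1 swap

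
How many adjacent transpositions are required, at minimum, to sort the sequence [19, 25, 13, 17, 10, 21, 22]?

The minimum number of adjacent swaps to sort an array equals its inversion count, since every such swap removes exactly one inversion.
Count inversions — for each element, later elements that are smaller:
19: 13, 17, 10 → 3
25: 13, 17, 10, 21, 22 → 5
13: 10 → 1
17: 10 → 1
10: none → 0
21: none → 0
22: none → 0
Total inversions: 3 + 5 + 1 + 1 + 0 + 0 + 0 = 10

There are 10 adjacent swaps.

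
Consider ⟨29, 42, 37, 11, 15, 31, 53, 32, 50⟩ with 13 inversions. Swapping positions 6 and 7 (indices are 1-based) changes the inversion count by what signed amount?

Positions 6 and 7 hold 31 and 53; after swapping, the array is [29, 42, 37, 11, 15, 53, 31, 32, 50].
Sweep left to right; for each value list the smaller values that follow it:
29 → 11, 15 → 2
42 → 37, 11, 15, 31, 32 → 5
37 → 11, 15, 31, 32 → 4
11 → none → 0
15 → none → 0
53 → 31, 32, 50 → 3
31 → none → 0
32 → none → 0
50 → none → 0
Sum: 2 + 5 + 4 + 0 + 0 + 3 + 0 + 0 + 0 = 14
Change: 14 − 13 = +1

+1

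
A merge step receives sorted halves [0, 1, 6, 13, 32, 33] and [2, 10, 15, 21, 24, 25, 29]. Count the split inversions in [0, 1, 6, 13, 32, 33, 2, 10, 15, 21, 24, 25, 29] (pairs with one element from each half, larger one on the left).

17 cross-inversions

Count, for every r in R, how many entries of L exceed r:
r = 2: 6, 13, 32, 33 → 4
r = 10: 13, 32, 33 → 3
r = 15: 32, 33 → 2
r = 21: 32, 33 → 2
r = 24: 32, 33 → 2
r = 25: 32, 33 → 2
r = 29: 32, 33 → 2
Cross-inversions: 4 + 3 + 2 + 2 + 2 + 2 + 2 = 17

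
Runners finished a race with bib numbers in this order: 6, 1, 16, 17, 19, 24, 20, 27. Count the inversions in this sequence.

For each element, count later entries that are smaller:
6 → 1 → 1
1 → none → 0
16 → none → 0
17 → none → 0
19 → none → 0
24 → 20 → 1
20 → none → 0
27 → none → 0
Sum: 1 + 0 + 0 + 0 + 0 + 1 + 0 + 0 = 2

2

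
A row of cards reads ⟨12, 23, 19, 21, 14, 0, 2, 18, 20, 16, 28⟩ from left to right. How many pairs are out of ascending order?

25

For each element, count later entries that are smaller:
12 → 0, 2 → 2
23 → 19, 21, 14, 0, 2, 18, 20, 16 → 8
19 → 14, 0, 2, 18, 16 → 5
21 → 14, 0, 2, 18, 20, 16 → 6
14 → 0, 2 → 2
0 → none → 0
2 → none → 0
18 → 16 → 1
20 → 16 → 1
16 → none → 0
28 → none → 0
Sum: 2 + 8 + 5 + 6 + 2 + 0 + 0 + 1 + 1 + 0 + 0 = 25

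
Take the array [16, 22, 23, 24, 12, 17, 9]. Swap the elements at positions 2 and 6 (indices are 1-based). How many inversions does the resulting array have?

12

Positions 2 and 6 hold 22 and 17; after swapping, the array is [16, 17, 23, 24, 12, 22, 9].
For each element, count later entries that are smaller:
16 → 12, 9 → 2
17 → 12, 9 → 2
23 → 12, 22, 9 → 3
24 → 12, 22, 9 → 3
12 → 9 → 1
22 → 9 → 1
9 → none → 0
Sum: 2 + 2 + 3 + 3 + 1 + 1 + 0 = 12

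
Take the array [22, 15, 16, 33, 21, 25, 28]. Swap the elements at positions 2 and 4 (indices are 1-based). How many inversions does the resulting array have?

9

Positions 2 and 4 hold 15 and 33; after swapping, the array is [22, 33, 16, 15, 21, 25, 28].
Element-by-element contributions:
22 → 16, 15, 21 → 3
33 → 16, 15, 21, 25, 28 → 5
16 → 15 → 1
15 → none → 0
21 → none → 0
25 → none → 0
28 → none → 0
Sum: 3 + 5 + 1 + 0 + 0 + 0 + 0 = 9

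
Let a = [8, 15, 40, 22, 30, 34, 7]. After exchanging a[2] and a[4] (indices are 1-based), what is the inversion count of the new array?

Inversions: 10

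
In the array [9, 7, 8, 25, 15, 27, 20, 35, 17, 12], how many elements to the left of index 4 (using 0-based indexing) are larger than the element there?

1 such element

The element at index 4 is 15.
Elements before it: 9, 7, 8, 25
Those larger than 15: 25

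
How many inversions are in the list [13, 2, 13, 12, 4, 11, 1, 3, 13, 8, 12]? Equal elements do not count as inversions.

28 out-of-order pairs

Count, for each position, how many later elements it exceeds:
13: 8
2: 1
13: 7
12: 5
4: 2
11: 3
1: 0
3: 0
13: 2
8: 0
12: 0
Sum: 8 + 1 + 7 + 5 + 2 + 3 + 0 + 0 + 2 + 0 + 0 = 28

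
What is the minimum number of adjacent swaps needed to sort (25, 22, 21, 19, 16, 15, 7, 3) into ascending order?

There are 28 swaps.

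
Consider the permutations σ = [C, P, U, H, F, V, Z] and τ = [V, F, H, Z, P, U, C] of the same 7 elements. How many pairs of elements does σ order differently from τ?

17 discordant pairs

Assign each item its position (1..7) in the first ordering, then rewrite the second ordering as that position sequence:
positions: C→1, P→2, U→3, H→4, F→5, V→6, Z→7
second ordering as positions: [6, 5, 4, 7, 2, 3, 1]
Discordant pairs = inversions in this position sequence.
6: 5, 4, 2, 3, 1 → 5
5: 4, 2, 3, 1 → 4
4: 2, 3, 1 → 3
7: 2, 3, 1 → 3
2: 1 → 1
3: 1 → 1
1: 0
Total: 5 + 4 + 3 + 3 + 1 + 1 + 0 = 17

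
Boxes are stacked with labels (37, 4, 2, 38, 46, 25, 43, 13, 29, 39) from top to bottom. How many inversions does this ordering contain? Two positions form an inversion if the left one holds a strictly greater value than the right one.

18

For each element, count later entries that are smaller:
37 → 4, 2, 25, 13, 29 → 5
4 → 2 → 1
2 → none → 0
38 → 25, 13, 29 → 3
46 → 25, 43, 13, 29, 39 → 5
25 → 13 → 1
43 → 13, 29, 39 → 3
13 → none → 0
29 → none → 0
39 → none → 0
Sum: 5 + 1 + 0 + 3 + 5 + 1 + 3 + 0 + 0 + 0 = 18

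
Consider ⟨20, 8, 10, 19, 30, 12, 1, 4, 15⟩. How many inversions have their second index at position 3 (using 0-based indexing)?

The element at index 3 is 19.
Elements before it: 20, 8, 10
Those larger than 19: 20

1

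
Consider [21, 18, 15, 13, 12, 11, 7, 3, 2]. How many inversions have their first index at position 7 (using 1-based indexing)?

The element at index 7 is 7.
Elements after it: 3, 2
Those smaller than 7: 3, 2

2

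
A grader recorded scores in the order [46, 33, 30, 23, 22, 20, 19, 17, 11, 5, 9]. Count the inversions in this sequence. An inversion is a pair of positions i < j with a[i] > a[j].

54

Sweep left to right; for each value list the smaller values that follow it:
46 → 33, 30, 23, 22, 20, 19, 17, 11, 5, 9 → 10
33 → 30, 23, 22, 20, 19, 17, 11, 5, 9 → 9
30 → 23, 22, 20, 19, 17, 11, 5, 9 → 8
23 → 22, 20, 19, 17, 11, 5, 9 → 7
22 → 20, 19, 17, 11, 5, 9 → 6
20 → 19, 17, 11, 5, 9 → 5
19 → 17, 11, 5, 9 → 4
17 → 11, 5, 9 → 3
11 → 5, 9 → 2
5 → none → 0
9 → none → 0
Sum: 10 + 9 + 8 + 7 + 6 + 5 + 4 + 3 + 2 + 0 + 0 = 54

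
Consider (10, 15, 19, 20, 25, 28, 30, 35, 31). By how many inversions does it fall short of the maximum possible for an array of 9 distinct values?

35 inversions short

Maximum inversions for 9 distinct elements is C(9, 2) = 9·8/2 = 36.
Current inversions — for each element, count later smaller elements:
10: 0
15: 0
19: 0
20: 0
25: 0
28: 0
30: 0
35: 1
31: 0
Current total: 0 + 0 + 0 + 0 + 0 + 0 + 0 + 1 + 0 = 1
Shortfall: 36 − 1 = 35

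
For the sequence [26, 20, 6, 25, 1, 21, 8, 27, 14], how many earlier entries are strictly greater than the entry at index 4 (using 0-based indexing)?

The element at index 4 is 1.
Elements before it: 26, 20, 6, 25
Those larger than 1: 26, 20, 6, 25

4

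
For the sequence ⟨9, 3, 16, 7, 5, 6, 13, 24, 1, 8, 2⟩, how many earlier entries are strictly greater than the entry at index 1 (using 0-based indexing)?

The element at index 1 is 3.
Elements before it: 9
Those larger than 3: 9

1 such element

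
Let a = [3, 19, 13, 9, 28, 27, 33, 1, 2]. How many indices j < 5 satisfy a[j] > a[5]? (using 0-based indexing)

1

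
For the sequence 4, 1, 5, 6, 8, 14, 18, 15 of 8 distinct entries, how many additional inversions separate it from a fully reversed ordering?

26

Maximum inversions for 8 distinct elements is C(8, 2) = 8·7/2 = 28.
Current inversions — for each element, count later smaller elements:
4: 1
1: 0
5: 0
6: 0
8: 0
14: 0
18: 1
15: 0
Current total: 1 + 0 + 0 + 0 + 0 + 0 + 1 + 0 = 2
Shortfall: 28 − 2 = 26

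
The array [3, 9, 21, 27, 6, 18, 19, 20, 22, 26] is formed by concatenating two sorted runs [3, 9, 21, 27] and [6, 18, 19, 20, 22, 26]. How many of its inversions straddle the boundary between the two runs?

11 split inversions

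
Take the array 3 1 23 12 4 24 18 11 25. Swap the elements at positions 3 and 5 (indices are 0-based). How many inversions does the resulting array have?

Positions 3 and 5 hold 12 and 24; after swapping, the array is [3, 1, 23, 24, 4, 12, 18, 11, 25].
For each element, count later entries that are smaller:
3 → 1 → 1
1 → none → 0
23 → 4, 12, 18, 11 → 4
24 → 4, 12, 18, 11 → 4
4 → none → 0
12 → 11 → 1
18 → 11 → 1
11 → none → 0
25 → none → 0
Sum: 1 + 0 + 4 + 4 + 0 + 1 + 1 + 0 + 0 = 11

11 inversions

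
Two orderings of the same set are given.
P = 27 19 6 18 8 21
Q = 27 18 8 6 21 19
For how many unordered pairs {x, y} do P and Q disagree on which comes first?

Assign each item its position (1..6) in the first ordering, then rewrite the second ordering as that position sequence:
positions: 27→1, 19→2, 6→3, 18→4, 8→5, 21→6
second ordering as positions: [1, 4, 5, 3, 6, 2]
Discordant pairs = inversions in this position sequence.
1: 0
4: 3, 2 → 2
5: 3, 2 → 2
3: 2 → 1
6: 2 → 1
2: 0
Total: 0 + 2 + 2 + 1 + 1 + 0 = 6

6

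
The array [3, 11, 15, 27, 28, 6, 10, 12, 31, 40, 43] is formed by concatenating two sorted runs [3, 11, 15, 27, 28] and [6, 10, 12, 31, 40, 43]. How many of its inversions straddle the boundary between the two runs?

Count, for every r in R, how many entries of L exceed r:
r = 6: 11, 15, 27, 28 → 4
r = 10: 11, 15, 27, 28 → 4
r = 12: 15, 27, 28 → 3
r = 31: none → 0
r = 40: none → 0
r = 43: none → 0
Cross-inversions: 4 + 4 + 3 + 0 + 0 + 0 = 11

11 cross-inversions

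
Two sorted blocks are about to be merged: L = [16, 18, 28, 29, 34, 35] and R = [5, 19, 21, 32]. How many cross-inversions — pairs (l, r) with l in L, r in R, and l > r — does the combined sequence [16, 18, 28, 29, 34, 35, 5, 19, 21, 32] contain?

16

Take each right-half value and tally the left-half values above it:
r = 5: 16, 18, 28, 29, 34, 35 → 6
r = 19: 28, 29, 34, 35 → 4
r = 21: 28, 29, 34, 35 → 4
r = 32: 34, 35 → 2
Cross-inversions: 6 + 4 + 4 + 2 = 16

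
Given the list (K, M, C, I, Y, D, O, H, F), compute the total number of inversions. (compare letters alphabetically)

20 inversions

Sweep left to right; for each value list the smaller values that follow it:
K → C, I, D, H, F → 5
M → C, I, D, H, F → 5
C → none → 0
I → D, H, F → 3
Y → D, O, H, F → 4
D → none → 0
O → H, F → 2
H → F → 1
F → none → 0
Sum: 5 + 5 + 0 + 3 + 4 + 0 + 2 + 1 + 0 = 20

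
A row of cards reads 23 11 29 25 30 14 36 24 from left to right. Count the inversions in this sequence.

10 out-of-order pairs

Count, for each position, how many later elements it exceeds:
23 → 11, 14 → 2
11 → none → 0
29 → 25, 14, 24 → 3
25 → 14, 24 → 2
30 → 14, 24 → 2
14 → none → 0
36 → 24 → 1
24 → none → 0
Sum: 2 + 0 + 3 + 2 + 2 + 0 + 1 + 0 = 10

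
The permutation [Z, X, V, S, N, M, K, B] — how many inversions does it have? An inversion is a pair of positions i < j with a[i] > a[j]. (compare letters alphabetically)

28

For each element, count later entries that are smaller:
Z: 7
X: 6
V: 5
S: 4
N: 3
M: 2
K: 1
B: 0
Sum: 7 + 6 + 5 + 4 + 3 + 2 + 1 + 0 = 28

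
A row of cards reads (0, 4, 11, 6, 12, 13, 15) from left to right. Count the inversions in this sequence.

Sweep left to right; for each value list the smaller values that follow it:
0: 0
4: 0
11: 1
6: 0
12: 0
13: 0
15: 0
Sum: 0 + 0 + 1 + 0 + 0 + 0 + 0 = 1

Out-of-order pairs: 1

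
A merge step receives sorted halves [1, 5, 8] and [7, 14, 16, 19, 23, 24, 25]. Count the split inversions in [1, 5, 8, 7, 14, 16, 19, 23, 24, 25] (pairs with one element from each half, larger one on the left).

For each element r of the right run, count left-run elements greater than r:
r = 7: 8 → 1
r = 14: none → 0
r = 16: none → 0
r = 19: none → 0
r = 23: none → 0
r = 24: none → 0
r = 25: none → 0
Cross-inversions: 1 + 0 + 0 + 0 + 0 + 0 + 0 = 1

1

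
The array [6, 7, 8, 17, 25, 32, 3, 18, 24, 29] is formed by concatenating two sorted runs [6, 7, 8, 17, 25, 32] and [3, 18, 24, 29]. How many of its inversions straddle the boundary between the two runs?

11 split inversions

For each element r of the right run, count left-run elements greater than r:
r = 3: 6, 7, 8, 17, 25, 32 → 6
r = 18: 25, 32 → 2
r = 24: 25, 32 → 2
r = 29: 32 → 1
Cross-inversions: 6 + 2 + 2 + 1 = 11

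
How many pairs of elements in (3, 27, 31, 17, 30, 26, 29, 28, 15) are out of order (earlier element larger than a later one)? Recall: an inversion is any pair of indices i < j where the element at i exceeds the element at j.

18 inversions

Count, for each position, how many later elements it exceeds:
3: 0
27: 3
31: 6
17: 1
30: 4
26: 1
29: 2
28: 1
15: 0
Sum: 0 + 3 + 6 + 1 + 4 + 1 + 2 + 1 + 0 = 18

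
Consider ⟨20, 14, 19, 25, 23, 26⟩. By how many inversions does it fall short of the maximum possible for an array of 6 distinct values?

Maximum inversions for 6 distinct elements is C(6, 2) = 6·5/2 = 15.
Current inversions — for each element, count later smaller elements:
20: 2
14: 0
19: 0
25: 1
23: 0
26: 0
Current total: 2 + 0 + 0 + 1 + 0 + 0 = 3
Shortfall: 15 − 3 = 12

12 inversions short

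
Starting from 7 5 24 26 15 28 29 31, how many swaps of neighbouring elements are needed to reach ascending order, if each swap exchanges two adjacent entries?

3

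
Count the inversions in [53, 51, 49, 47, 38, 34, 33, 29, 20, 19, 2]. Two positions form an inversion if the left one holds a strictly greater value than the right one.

55

Element-by-element contributions:
53 → 51, 49, 47, 38, 34, 33, 29, 20, 19, 2 → 10
51 → 49, 47, 38, 34, 33, 29, 20, 19, 2 → 9
49 → 47, 38, 34, 33, 29, 20, 19, 2 → 8
47 → 38, 34, 33, 29, 20, 19, 2 → 7
38 → 34, 33, 29, 20, 19, 2 → 6
34 → 33, 29, 20, 19, 2 → 5
33 → 29, 20, 19, 2 → 4
29 → 20, 19, 2 → 3
20 → 19, 2 → 2
19 → 2 → 1
2 → none → 0
Sum: 10 + 9 + 8 + 7 + 6 + 5 + 4 + 3 + 2 + 1 + 0 = 55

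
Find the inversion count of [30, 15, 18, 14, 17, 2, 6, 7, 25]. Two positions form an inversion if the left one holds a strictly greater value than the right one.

23 out-of-order pairs

Count, for each position, how many later elements it exceeds:
30 → 15, 18, 14, 17, 2, 6, 7, 25 → 8
15 → 14, 2, 6, 7 → 4
18 → 14, 17, 2, 6, 7 → 5
14 → 2, 6, 7 → 3
17 → 2, 6, 7 → 3
2 → none → 0
6 → none → 0
7 → none → 0
25 → none → 0
Sum: 8 + 4 + 5 + 3 + 3 + 0 + 0 + 0 + 0 = 23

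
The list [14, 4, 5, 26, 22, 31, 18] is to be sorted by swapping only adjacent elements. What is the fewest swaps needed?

Minimum adjacent swaps = number of inversions (each swap of adjacent out-of-order elements removes one inversion and no swap can remove more).
Count inversions — for each element, later elements that are smaller:
14: 4, 5 → 2
4: none → 0
5: none → 0
26: 22, 18 → 2
22: 18 → 1
31: 18 → 1
18: none → 0
Total inversions: 2 + 0 + 0 + 2 + 1 + 1 + 0 = 6

Swaps: 6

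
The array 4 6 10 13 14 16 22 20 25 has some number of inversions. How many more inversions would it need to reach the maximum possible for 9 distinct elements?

35

Maximum inversions for 9 distinct elements is C(9, 2) = 9·8/2 = 36.
Current inversions — for each element, count later smaller elements:
4: 0
6: 0
10: 0
13: 0
14: 0
16: 0
22: 1
20: 0
25: 0
Current total: 0 + 0 + 0 + 0 + 0 + 0 + 1 + 0 + 0 = 1
Shortfall: 36 − 1 = 35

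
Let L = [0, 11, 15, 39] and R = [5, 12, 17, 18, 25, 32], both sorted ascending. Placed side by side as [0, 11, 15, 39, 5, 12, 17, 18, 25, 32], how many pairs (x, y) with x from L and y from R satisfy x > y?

For each element r of the right run, count left-run elements greater than r:
r = 5: 11, 15, 39 → 3
r = 12: 15, 39 → 2
r = 17: 39 → 1
r = 18: 39 → 1
r = 25: 39 → 1
r = 32: 39 → 1
Cross-inversions: 3 + 2 + 1 + 1 + 1 + 1 = 9

9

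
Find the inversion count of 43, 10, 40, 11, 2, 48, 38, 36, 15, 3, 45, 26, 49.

35

Sweep left to right; for each value list the smaller values that follow it:
43: 9
10: 2
40: 7
11: 2
2: 0
48: 6
38: 4
36: 3
15: 1
3: 0
45: 1
26: 0
49: 0
Sum: 9 + 2 + 7 + 2 + 0 + 6 + 4 + 3 + 1 + 0 + 1 + 0 + 0 = 35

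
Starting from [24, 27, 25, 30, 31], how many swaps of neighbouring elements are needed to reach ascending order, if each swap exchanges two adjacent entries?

1 adjacent swap

Minimum adjacent swaps = number of inversions (each swap of adjacent out-of-order elements removes one inversion and no swap can remove more).
Count inversions — for each element, later elements that are smaller:
24: none → 0
27: 25 → 1
25: none → 0
30: none → 0
31: none → 0
Total inversions: 0 + 1 + 0 + 0 + 0 = 1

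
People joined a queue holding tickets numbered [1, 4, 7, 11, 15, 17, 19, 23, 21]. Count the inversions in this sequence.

Out-of-order pairs: 1

Sweep left to right; for each value list the smaller values that follow it:
1 → none → 0
4 → none → 0
7 → none → 0
11 → none → 0
15 → none → 0
17 → none → 0
19 → none → 0
23 → 21 → 1
21 → none → 0
Sum: 0 + 0 + 0 + 0 + 0 + 0 + 0 + 1 + 0 = 1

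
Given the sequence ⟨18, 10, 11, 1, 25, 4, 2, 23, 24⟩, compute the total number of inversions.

16 out-of-order pairs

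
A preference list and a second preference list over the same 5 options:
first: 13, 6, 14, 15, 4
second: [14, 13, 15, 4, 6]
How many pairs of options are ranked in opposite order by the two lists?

There are 4 pairs.

Assign each item its position (1..5) in the first ordering, then rewrite the second ordering as that position sequence:
positions: 13→1, 6→2, 14→3, 15→4, 4→5
second ordering as positions: [3, 1, 4, 5, 2]
Discordant pairs = inversions in this position sequence.
3: 1, 2 → 2
1: 0
4: 2 → 1
5: 2 → 1
2: 0
Total: 2 + 0 + 1 + 1 + 0 = 4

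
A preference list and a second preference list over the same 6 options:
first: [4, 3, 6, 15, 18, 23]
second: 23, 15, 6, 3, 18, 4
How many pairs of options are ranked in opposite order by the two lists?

Assign each item its position (1..6) in the first ordering, then rewrite the second ordering as that position sequence:
positions: 4→1, 3→2, 6→3, 15→4, 18→5, 23→6
second ordering as positions: [6, 4, 3, 2, 5, 1]
Discordant pairs = inversions in this position sequence.
6: 4, 3, 2, 5, 1 → 5
4: 3, 2, 1 → 3
3: 2, 1 → 2
2: 1 → 1
5: 1 → 1
1: 0
Total: 5 + 3 + 2 + 1 + 1 + 0 = 12

Pairs: 12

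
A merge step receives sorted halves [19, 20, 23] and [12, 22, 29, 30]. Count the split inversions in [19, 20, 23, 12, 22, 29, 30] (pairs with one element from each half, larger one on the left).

Count, for every r in R, how many entries of L exceed r:
r = 12: 19, 20, 23 → 3
r = 22: 23 → 1
r = 29: none → 0
r = 30: none → 0
Cross-inversions: 3 + 1 + 0 + 0 = 4

4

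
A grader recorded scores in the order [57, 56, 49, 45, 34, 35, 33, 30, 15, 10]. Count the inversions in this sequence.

Count, for each position, how many later elements it exceeds:
57 → 56, 49, 45, 34, 35, 33, 30, 15, 10 → 9
56 → 49, 45, 34, 35, 33, 30, 15, 10 → 8
49 → 45, 34, 35, 33, 30, 15, 10 → 7
45 → 34, 35, 33, 30, 15, 10 → 6
34 → 33, 30, 15, 10 → 4
35 → 33, 30, 15, 10 → 4
33 → 30, 15, 10 → 3
30 → 15, 10 → 2
15 → 10 → 1
10 → none → 0
Sum: 9 + 8 + 7 + 6 + 4 + 4 + 3 + 2 + 1 + 0 = 44

There are 44 inversions.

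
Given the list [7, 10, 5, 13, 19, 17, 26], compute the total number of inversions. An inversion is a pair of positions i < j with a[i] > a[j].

Sweep left to right; for each value list the smaller values that follow it:
7 → 5 → 1
10 → 5 → 1
5 → none → 0
13 → none → 0
19 → 17 → 1
17 → none → 0
26 → none → 0
Sum: 1 + 1 + 0 + 0 + 1 + 0 + 0 = 3

There are 3 inversions.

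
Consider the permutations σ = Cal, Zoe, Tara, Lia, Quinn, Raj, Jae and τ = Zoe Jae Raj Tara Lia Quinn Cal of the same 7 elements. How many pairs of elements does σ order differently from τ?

13 discordant pairs

Assign each item its position (1..7) in the first ordering, then rewrite the second ordering as that position sequence:
positions: Cal→1, Zoe→2, Tara→3, Lia→4, Quinn→5, Raj→6, Jae→7
second ordering as positions: [2, 7, 6, 3, 4, 5, 1]
Discordant pairs = inversions in this position sequence.
2: 1 → 1
7: 6, 3, 4, 5, 1 → 5
6: 3, 4, 5, 1 → 4
3: 1 → 1
4: 1 → 1
5: 1 → 1
1: 0
Total: 1 + 5 + 4 + 1 + 1 + 1 + 0 = 13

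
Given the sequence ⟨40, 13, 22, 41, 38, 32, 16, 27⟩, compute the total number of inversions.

Inversions: 16

Count, for each position, how many later elements it exceeds:
40 → 13, 22, 38, 32, 16, 27 → 6
13 → none → 0
22 → 16 → 1
41 → 38, 32, 16, 27 → 4
38 → 32, 16, 27 → 3
32 → 16, 27 → 2
16 → none → 0
27 → none → 0
Sum: 6 + 0 + 1 + 4 + 3 + 2 + 0 + 0 = 16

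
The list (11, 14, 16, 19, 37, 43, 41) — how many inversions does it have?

Out-of-order index pairs (1-indexed):
(6,7): 43 > 41
That's 1 pair.

1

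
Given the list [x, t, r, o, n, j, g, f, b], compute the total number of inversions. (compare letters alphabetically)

36 inversions

For each element, count later entries that are smaller:
x: 8
t: 7
r: 6
o: 5
n: 4
j: 3
g: 2
f: 1
b: 0
Sum: 8 + 7 + 6 + 5 + 4 + 3 + 2 + 1 + 0 = 36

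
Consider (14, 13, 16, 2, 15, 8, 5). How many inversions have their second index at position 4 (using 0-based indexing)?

The element at index 4 is 15.
Elements before it: 14, 13, 16, 2
Those larger than 15: 16

1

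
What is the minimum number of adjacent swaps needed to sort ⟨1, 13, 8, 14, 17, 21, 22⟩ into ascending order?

1

Minimum adjacent swaps = number of inversions (each swap of adjacent out-of-order elements removes one inversion and no swap can remove more).
Count inversions — for each element, later elements that are smaller:
1: none → 0
13: 8 → 1
8: none → 0
14: none → 0
17: none → 0
21: none → 0
22: none → 0
Total inversions: 0 + 1 + 0 + 0 + 0 + 0 + 0 = 1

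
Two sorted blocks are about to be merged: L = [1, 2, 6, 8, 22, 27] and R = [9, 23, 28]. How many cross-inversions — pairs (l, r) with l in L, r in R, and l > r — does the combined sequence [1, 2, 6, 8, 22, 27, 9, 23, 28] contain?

Take each right-half value and tally the left-half values above it:
r = 9: 22, 27 → 2
r = 23: 27 → 1
r = 28: none → 0
Cross-inversions: 2 + 1 + 0 = 3

There are 3 split inversions.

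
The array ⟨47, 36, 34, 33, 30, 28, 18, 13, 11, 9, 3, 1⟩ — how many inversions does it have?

Count, for each position, how many later elements it exceeds:
47: 11
36: 10
34: 9
33: 8
30: 7
28: 6
18: 5
13: 4
11: 3
9: 2
3: 1
1: 0
Sum: 11 + 10 + 9 + 8 + 7 + 6 + 5 + 4 + 3 + 2 + 1 + 0 = 66

66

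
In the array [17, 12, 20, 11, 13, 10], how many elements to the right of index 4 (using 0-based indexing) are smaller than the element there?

1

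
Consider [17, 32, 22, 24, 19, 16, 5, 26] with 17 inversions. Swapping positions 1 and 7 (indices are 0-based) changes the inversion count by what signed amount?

-1

Positions 1 and 7 hold 32 and 26; after swapping, the array is [17, 26, 22, 24, 19, 16, 5, 32].
For each element, count later entries that are smaller:
17: 2
26: 5
22: 3
24: 3
19: 2
16: 1
5: 0
32: 0
Sum: 2 + 5 + 3 + 3 + 2 + 1 + 0 + 0 = 16
Change: 16 − 17 = -1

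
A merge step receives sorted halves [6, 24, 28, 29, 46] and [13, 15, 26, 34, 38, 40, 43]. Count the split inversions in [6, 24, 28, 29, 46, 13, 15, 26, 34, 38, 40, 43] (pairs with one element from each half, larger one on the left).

15

Take each right-half value and tally the left-half values above it:
r = 13: 24, 28, 29, 46 → 4
r = 15: 24, 28, 29, 46 → 4
r = 26: 28, 29, 46 → 3
r = 34: 46 → 1
r = 38: 46 → 1
r = 40: 46 → 1
r = 43: 46 → 1
Cross-inversions: 4 + 4 + 3 + 1 + 1 + 1 + 1 = 15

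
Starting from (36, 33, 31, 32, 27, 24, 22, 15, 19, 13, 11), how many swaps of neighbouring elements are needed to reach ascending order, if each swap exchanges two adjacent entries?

Each adjacent swap fixes exactly one inversion, so the minimum swap count equals the number of inversions.
Count inversions — for each element, later elements that are smaller:
36: 33, 31, 32, 27, 24, 22, 15, 19, 13, 11 → 10
33: 31, 32, 27, 24, 22, 15, 19, 13, 11 → 9
31: 27, 24, 22, 15, 19, 13, 11 → 7
32: 27, 24, 22, 15, 19, 13, 11 → 7
27: 24, 22, 15, 19, 13, 11 → 6
24: 22, 15, 19, 13, 11 → 5
22: 15, 19, 13, 11 → 4
15: 13, 11 → 2
19: 13, 11 → 2
13: 11 → 1
11: none → 0
Total inversions: 10 + 9 + 7 + 7 + 6 + 5 + 4 + 2 + 2 + 1 + 0 = 53

53 swaps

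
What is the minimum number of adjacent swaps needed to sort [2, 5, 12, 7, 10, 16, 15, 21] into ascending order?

3 adjacent swaps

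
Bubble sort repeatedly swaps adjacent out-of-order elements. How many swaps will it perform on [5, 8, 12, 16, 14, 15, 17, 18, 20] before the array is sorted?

2 adjacent swaps

Minimum adjacent swaps = number of inversions (each swap of adjacent out-of-order elements removes one inversion and no swap can remove more).
Count inversions — for each element, later elements that are smaller:
5: none → 0
8: none → 0
12: none → 0
16: 14, 15 → 2
14: none → 0
15: none → 0
17: none → 0
18: none → 0
20: none → 0
Total inversions: 0 + 0 + 0 + 2 + 0 + 0 + 0 + 0 + 0 = 2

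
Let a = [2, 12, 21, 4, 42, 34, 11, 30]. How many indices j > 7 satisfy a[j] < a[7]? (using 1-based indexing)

The element at index 7 is 11.
Elements after it: 30
None of them are smaller than 11.

0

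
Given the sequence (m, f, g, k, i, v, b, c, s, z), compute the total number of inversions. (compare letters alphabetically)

18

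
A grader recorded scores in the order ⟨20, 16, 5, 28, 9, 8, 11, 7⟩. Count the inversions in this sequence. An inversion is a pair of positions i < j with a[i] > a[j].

For each element, count later entries that are smaller:
20 → 16, 5, 9, 8, 11, 7 → 6
16 → 5, 9, 8, 11, 7 → 5
5 → none → 0
28 → 9, 8, 11, 7 → 4
9 → 8, 7 → 2
8 → 7 → 1
11 → 7 → 1
7 → none → 0
Sum: 6 + 5 + 0 + 4 + 2 + 1 + 1 + 0 = 19

19 inversions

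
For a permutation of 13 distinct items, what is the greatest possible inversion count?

78

The maximum occurs when the array is in strictly decreasing order: every one of the C(13, 2) pairs is inverted.
C(13, 2) = 13·12/2 = 78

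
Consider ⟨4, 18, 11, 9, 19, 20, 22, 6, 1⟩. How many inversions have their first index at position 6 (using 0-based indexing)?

2 such elements

The element at index 6 is 22.
Elements after it: 6, 1
Those smaller than 22: 6, 1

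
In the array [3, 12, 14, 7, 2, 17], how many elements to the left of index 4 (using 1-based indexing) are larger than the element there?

The element at index 4 is 7.
Elements before it: 3, 12, 14
Those larger than 7: 12, 14

2 such elements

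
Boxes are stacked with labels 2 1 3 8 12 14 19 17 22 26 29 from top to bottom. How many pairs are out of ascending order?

Count, for each position, how many later elements it exceeds:
2: 1
1: 0
3: 0
8: 0
12: 0
14: 0
19: 1
17: 0
22: 0
26: 0
29: 0
Sum: 1 + 0 + 0 + 0 + 0 + 0 + 1 + 0 + 0 + 0 + 0 = 2

2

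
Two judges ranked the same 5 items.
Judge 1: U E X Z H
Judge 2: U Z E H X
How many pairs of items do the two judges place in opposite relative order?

3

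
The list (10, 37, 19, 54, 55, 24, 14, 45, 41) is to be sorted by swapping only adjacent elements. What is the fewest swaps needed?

14 adjacent swaps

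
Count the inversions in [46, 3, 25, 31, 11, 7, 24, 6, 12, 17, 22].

31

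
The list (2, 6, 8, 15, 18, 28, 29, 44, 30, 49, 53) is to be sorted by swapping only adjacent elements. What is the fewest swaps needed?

Each adjacent swap fixes exactly one inversion, so the minimum swap count equals the number of inversions.
Count inversions — for each element, later elements that are smaller:
2: none → 0
6: none → 0
8: none → 0
15: none → 0
18: none → 0
28: none → 0
29: none → 0
44: 30 → 1
30: none → 0
49: none → 0
53: none → 0
Total inversions: 0 + 0 + 0 + 0 + 0 + 0 + 0 + 1 + 0 + 0 + 0 = 1

1 adjacent swap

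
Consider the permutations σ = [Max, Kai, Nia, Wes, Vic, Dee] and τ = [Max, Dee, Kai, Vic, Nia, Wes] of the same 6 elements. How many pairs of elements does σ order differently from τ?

Assign each item its position (1..6) in the first ordering, then rewrite the second ordering as that position sequence:
positions: Max→1, Kai→2, Nia→3, Wes→4, Vic→5, Dee→6
second ordering as positions: [1, 6, 2, 5, 3, 4]
Discordant pairs = inversions in this position sequence.
1: 0
6: 2, 5, 3, 4 → 4
2: 0
5: 3, 4 → 2
3: 0
4: 0
Total: 0 + 4 + 0 + 2 + 0 + 0 = 6

Discordant pairs: 6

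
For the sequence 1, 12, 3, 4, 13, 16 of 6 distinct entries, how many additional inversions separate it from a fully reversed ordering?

13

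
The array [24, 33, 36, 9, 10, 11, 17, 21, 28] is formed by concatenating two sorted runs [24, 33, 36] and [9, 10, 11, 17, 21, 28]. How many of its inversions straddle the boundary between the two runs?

17 cross-inversions

For each element r of the right run, count left-run elements greater than r:
r = 9: 24, 33, 36 → 3
r = 10: 24, 33, 36 → 3
r = 11: 24, 33, 36 → 3
r = 17: 24, 33, 36 → 3
r = 21: 24, 33, 36 → 3
r = 28: 33, 36 → 2
Cross-inversions: 3 + 3 + 3 + 3 + 3 + 2 = 17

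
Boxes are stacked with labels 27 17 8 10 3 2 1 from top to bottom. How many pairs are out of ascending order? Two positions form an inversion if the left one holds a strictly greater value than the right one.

Sweep left to right; for each value list the smaller values that follow it:
27 → 17, 8, 10, 3, 2, 1 → 6
17 → 8, 10, 3, 2, 1 → 5
8 → 3, 2, 1 → 3
10 → 3, 2, 1 → 3
3 → 2, 1 → 2
2 → 1 → 1
1 → none → 0
Sum: 6 + 5 + 3 + 3 + 2 + 1 + 0 = 20

Inversions: 20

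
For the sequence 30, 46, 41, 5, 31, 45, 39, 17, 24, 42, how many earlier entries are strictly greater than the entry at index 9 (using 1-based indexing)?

The element at index 9 is 24.
Elements before it: 30, 46, 41, 5, 31, 45, 39, 17
Those larger than 24: 30, 46, 41, 31, 45, 39

6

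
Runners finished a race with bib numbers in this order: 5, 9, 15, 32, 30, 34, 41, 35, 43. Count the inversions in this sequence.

Sweep left to right; for each value list the smaller values that follow it:
5 → none → 0
9 → none → 0
15 → none → 0
32 → 30 → 1
30 → none → 0
34 → none → 0
41 → 35 → 1
35 → none → 0
43 → none → 0
Sum: 0 + 0 + 0 + 1 + 0 + 0 + 1 + 0 + 0 = 2

Out-of-order pairs: 2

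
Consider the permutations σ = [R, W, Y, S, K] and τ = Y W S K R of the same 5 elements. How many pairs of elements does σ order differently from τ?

Assign each item its position (1..5) in the first ordering, then rewrite the second ordering as that position sequence:
positions: R→1, W→2, Y→3, S→4, K→5
second ordering as positions: [3, 2, 4, 5, 1]
Discordant pairs = inversions in this position sequence.
3: 2, 1 → 2
2: 1 → 1
4: 1 → 1
5: 1 → 1
1: 0
Total: 2 + 1 + 1 + 1 + 0 = 5

5 discordant pairs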